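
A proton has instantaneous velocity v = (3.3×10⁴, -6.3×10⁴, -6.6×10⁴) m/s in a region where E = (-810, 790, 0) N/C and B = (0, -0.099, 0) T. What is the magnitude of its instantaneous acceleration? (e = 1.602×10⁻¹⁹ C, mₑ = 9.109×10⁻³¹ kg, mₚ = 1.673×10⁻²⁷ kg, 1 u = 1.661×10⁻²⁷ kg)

v×B = (-6530, 0, -3270) N/C.
E + v×B = (-7340, 790, -3270) N/C.
F = q(E + v×B) = (1.602×10⁻¹⁹ C)·(-7340, 790, -3270) = (-1.18×10⁻¹⁵, 1.27×10⁻¹⁶, -5.23×10⁻¹⁶) N.
|a| = |F|/m = 1.294×10⁻¹⁵/1.673×10⁻²⁷ ≈ 7.73×10¹¹ m/s².

|a| ≈ 7.73×10¹¹ m/s²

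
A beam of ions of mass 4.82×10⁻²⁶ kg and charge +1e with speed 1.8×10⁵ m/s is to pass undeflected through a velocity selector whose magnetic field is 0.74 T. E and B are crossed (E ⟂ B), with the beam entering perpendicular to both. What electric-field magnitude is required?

For straight-line motion qE = qvB, so E = vB.
E = 1.8×10⁵ × 0.74 = 1.3×10⁵ V/m.

E = 1.3×10⁵ V/m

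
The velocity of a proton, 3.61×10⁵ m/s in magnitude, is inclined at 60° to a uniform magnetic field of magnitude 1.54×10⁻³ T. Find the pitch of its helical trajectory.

p ≈ 7.69 m

v∥ = v cosθ = 3.61×10⁵·cos60° ≈ 1.805×10⁵ m/s.
T = 2πm/(|q|B) = 2π(1.673×10⁻²⁷)/((1.602×10⁻¹⁹)(1.54×10⁻³)) ≈ 4.261×10⁻⁵ s.
pitch = v∥ T = (1.805×10⁵)(4.261×10⁻⁵) ≈ 7.69 m.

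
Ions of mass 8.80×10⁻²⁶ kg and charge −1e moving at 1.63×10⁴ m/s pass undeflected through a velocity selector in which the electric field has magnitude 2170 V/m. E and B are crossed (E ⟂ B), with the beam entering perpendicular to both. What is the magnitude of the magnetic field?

Balance of forces in the selector: qE = qvB ⇒ B = E/v.
B = 2170/1.63×10⁴ = 0.133 T.

B = 0.133 T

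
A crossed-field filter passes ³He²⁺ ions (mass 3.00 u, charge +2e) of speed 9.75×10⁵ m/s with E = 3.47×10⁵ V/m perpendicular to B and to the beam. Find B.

B = 0.356 T

Balance of forces in the selector: qE = qvB ⇒ B = E/v.
B = 3.47×10⁵/9.75×10⁵ = 0.356 T.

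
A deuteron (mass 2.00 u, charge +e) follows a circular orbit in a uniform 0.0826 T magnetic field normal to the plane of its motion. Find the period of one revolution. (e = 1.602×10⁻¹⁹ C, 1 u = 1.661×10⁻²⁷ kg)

T ≈ 1.58×10⁻⁶ s

The cyclotron period depends only on m, q, B: T = 2πm/(|q|B).
T = 2π(3.322×10⁻²⁷)/((1.602×10⁻¹⁹)(0.0826)) ≈ 1.58×10⁻⁶ s.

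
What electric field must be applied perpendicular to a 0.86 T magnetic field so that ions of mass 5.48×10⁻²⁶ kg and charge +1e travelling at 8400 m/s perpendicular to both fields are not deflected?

E = 7200 V/m

For straight-line motion qE = qvB, so E = vB.
E = 8400 × 0.86 = 7200 V/m.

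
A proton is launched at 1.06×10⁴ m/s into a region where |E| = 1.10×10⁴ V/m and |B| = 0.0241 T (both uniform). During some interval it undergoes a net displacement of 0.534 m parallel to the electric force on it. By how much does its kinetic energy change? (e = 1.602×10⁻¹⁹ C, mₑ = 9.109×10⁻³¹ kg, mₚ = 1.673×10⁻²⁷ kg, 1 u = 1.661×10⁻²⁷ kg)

The magnetic force is always ⟂ v and does no work; only the electric force changes KE.
ΔKE = F_E · d = |q|E d = (1.602×10⁻¹⁹)(1.10×10⁴)(0.534) ≈ 9.41×10⁻¹⁶ J.

ΔKE ≈ 9.41×10⁻¹⁶ J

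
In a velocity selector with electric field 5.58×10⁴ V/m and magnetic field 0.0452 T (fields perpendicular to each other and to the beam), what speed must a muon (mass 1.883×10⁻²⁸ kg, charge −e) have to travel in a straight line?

v = 1.23×10⁶ m/s

For undeflected motion the electric and magnetic forces balance: qE = qvB.
v = E/B = 5.58×10⁴/0.0452 = 1.23×10⁶ m/s.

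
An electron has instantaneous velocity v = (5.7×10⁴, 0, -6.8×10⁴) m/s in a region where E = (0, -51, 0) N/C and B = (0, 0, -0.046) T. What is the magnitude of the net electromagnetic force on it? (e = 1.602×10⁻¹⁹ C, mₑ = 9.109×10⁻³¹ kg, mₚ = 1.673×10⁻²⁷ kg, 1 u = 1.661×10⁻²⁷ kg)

v×B = (0, 2620, 0) N/C.
E + v×B = (0, 2570, 0) N/C.
F = q(E + v×B) = (−1.602×10⁻¹⁹ C)·(0, 2570, 0) = (0, -4.12×10⁻¹⁶, 0) N.
|F| = 4.12×10⁻¹⁶ N.

|F| ≈ 4.12×10⁻¹⁶ N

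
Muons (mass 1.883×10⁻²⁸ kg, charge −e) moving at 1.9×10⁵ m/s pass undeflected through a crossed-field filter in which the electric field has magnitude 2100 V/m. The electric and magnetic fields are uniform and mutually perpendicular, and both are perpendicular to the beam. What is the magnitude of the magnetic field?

Balance of forces in the selector: qE = qvB ⇒ B = E/v.
B = 2100/1.9×10⁵ = 0.011 T.

B = 0.011 T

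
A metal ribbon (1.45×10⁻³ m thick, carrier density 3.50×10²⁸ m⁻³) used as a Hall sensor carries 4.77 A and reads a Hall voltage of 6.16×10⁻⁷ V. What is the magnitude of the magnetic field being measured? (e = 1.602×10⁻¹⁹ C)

B ≈ 1.05 T

From V_H = IB/(n e t), B = V_H n e t / I.
B = (6.16×10⁻⁷)(3.50×10²⁸)(1.602×10⁻¹⁹)(1.45×10⁻³)/4.77 ≈ 1.05 T.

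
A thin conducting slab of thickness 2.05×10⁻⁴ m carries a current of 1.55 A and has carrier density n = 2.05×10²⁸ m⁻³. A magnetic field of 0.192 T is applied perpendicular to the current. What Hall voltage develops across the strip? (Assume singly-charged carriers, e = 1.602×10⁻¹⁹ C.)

V_H ≈ 4.42×10⁻⁷ V

V_H = IB/(n e t).
V_H = (1.55)(0.192)/((2.05×10²⁸)(1.602×10⁻¹⁹)(2.05×10⁻⁴)) ≈ 4.42×10⁻⁷ V.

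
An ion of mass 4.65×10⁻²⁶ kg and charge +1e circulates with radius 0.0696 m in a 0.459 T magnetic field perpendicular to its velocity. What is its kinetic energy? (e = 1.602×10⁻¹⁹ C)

KE ≈ 1760 eV

v = |q|Br/m, then KE = ½mv² = (qBr)²/(2m).
v = (1.602×10⁻¹⁹)(0.459)(0.0696)/4.65×10⁻²⁶ ≈ 1.101×10⁵ m/s.
KE = ½(4.65×10⁻²⁶)(1.101×10⁵)² ≈ 2.82×10⁻¹⁶ J = 1760 eV.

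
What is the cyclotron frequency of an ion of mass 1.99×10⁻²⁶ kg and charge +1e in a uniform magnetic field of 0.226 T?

f ≈ 2.90×10⁵ Hz

f = |q|B/(2πm).
f = (1.602×10⁻¹⁹)(0.226)/(2π·1.99×10⁻²⁶) ≈ 2.90×10⁵ Hz.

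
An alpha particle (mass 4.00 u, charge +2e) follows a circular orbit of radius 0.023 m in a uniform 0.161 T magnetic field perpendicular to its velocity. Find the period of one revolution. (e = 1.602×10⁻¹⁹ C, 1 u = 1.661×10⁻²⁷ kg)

T ≈ 8.09×10⁻⁷ s

The cyclotron period depends only on m, q, B: T = 2πm/(|q|B).
T = 2π(6.644×10⁻²⁷)/((3.204×10⁻¹⁹)(0.161)) ≈ 8.09×10⁻⁷ s.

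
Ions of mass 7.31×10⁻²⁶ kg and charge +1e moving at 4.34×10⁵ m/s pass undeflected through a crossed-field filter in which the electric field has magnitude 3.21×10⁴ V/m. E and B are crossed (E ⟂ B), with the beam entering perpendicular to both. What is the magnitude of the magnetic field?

Balance of forces in the selector: qE = qvB ⇒ B = E/v.
B = 3.21×10⁴/4.34×10⁵ = 0.0740 T.

B = 0.0740 T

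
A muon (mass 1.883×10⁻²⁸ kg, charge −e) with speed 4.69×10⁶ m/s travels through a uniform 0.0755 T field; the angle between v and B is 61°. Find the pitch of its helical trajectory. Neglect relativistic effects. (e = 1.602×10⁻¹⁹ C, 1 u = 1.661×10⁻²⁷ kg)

p ≈ 0.222 m

v∥ = v cosθ = 4.69×10⁶·cos61° ≈ 2.274×10⁶ m/s.
T = 2πm/(|q|B) = 2π(1.883×10⁻²⁸)/((1.602×10⁻¹⁹)(0.0755)) ≈ 9.782×10⁻⁸ s.
pitch = v∥ T = (2.274×10⁶)(9.782×10⁻⁸) ≈ 0.222 m.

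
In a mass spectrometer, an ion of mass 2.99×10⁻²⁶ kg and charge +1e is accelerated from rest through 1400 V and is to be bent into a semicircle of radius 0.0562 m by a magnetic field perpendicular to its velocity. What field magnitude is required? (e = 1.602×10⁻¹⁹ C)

B ≈ 0.407 T

v = √(2|q|V/m) = √(2·1.602×10⁻¹⁹·1400/2.99×10⁻²⁶) ≈ 1.225×10⁵ m/s.
B = mv/(|q|r) = (2.99×10⁻²⁶)(1.225×10⁵)/((1.602×10⁻¹⁹)(0.0562)) ≈ 0.407 T.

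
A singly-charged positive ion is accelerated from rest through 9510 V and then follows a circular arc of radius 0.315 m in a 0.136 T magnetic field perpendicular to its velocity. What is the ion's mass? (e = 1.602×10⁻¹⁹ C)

m ≈ 1.55×10⁻²⁶ kg

Combine |q|V = ½mv² and r = mv/(|q|B): eliminate v to get m = qB²r²/(2V).
m = (1.602×10⁻¹⁹)(0.136)²(0.315)²/(2·9510) ≈ 1.55×10⁻²⁶ kg.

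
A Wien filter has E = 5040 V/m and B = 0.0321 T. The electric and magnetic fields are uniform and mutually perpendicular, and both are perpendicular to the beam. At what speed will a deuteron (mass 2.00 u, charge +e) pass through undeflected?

v = 1.57×10⁵ m/s

For undeflected motion the electric and magnetic forces balance: qE = qvB.
v = E/B = 5040/0.0321 = 1.57×10⁵ m/s.
The result is independent of the particle's charge and mass.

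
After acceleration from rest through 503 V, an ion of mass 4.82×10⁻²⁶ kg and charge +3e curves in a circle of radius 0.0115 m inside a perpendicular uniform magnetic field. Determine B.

B ≈ 0.873 T

v = √(2|q|V/m) = √(2·4.806×10⁻¹⁹·503/4.82×10⁻²⁶) ≈ 1.002×10⁵ m/s.
B = mv/(|q|r) = (4.82×10⁻²⁶)(1.002×10⁵)/((4.806×10⁻¹⁹)(0.0115)) ≈ 0.873 T.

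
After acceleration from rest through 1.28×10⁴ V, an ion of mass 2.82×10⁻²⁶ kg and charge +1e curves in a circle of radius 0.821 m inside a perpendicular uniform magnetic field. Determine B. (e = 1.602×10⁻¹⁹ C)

B ≈ 0.0818 T

v = √(2|q|V/m) = √(2·1.602×10⁻¹⁹·1.28×10⁴/2.82×10⁻²⁶) ≈ 3.814×10⁵ m/s.
B = mv/(|q|r) = (2.82×10⁻²⁶)(3.814×10⁵)/((1.602×10⁻¹⁹)(0.821)) ≈ 0.0818 T.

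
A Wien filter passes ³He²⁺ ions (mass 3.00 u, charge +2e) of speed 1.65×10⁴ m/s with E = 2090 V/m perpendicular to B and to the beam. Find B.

B = 0.127 T

Balance of forces in the selector: qE = qvB ⇒ B = E/v.
B = 2090/1.65×10⁴ = 0.127 T.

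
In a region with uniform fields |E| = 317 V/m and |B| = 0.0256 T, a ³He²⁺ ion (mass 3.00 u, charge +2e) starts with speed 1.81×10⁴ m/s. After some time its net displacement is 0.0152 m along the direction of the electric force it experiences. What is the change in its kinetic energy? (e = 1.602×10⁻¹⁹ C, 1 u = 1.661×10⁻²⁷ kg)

The magnetic force is always ⟂ v and does no work; only the electric force changes KE.
ΔKE = F_E · d = |q|E d = (3.204×10⁻¹⁹)(317)(0.0152) ≈ 1.54×10⁻¹⁸ J.

ΔKE ≈ 1.54×10⁻¹⁸ J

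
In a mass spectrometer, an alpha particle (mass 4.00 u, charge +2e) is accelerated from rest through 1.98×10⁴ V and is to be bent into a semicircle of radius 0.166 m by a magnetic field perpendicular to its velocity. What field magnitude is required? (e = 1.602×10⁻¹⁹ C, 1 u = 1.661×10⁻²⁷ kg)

B ≈ 0.173 T

v = √(2|q|V/m) = √(2·3.204×10⁻¹⁹·1.98×10⁴/6.644×10⁻²⁷) ≈ 1.382×10⁶ m/s.
B = mv/(|q|r) = (6.644×10⁻²⁷)(1.382×10⁶)/((3.204×10⁻¹⁹)(0.166)) ≈ 0.173 T.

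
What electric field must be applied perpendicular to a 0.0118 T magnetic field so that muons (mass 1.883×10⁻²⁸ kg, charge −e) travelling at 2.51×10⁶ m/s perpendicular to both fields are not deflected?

E = 2.96×10⁴ V/m

For straight-line motion qE = qvB, so E = vB.
E = 2.51×10⁶ × 0.0118 = 2.96×10⁴ V/m.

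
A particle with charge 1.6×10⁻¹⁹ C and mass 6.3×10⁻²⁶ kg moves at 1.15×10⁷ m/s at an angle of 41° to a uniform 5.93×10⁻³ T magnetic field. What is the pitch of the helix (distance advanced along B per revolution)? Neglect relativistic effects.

p ≈ 3620 m

v∥ = v cosθ = 1.15×10⁷·cos41° ≈ 8.679×10⁶ m/s.
T = 2πm/(|q|B) = 2π(6.3×10⁻²⁶)/((1.6×10⁻¹⁹)(5.93×10⁻³)) ≈ 4.172×10⁻⁴ s.
pitch = v∥ T = (8.679×10⁶)(4.172×10⁻⁴) ≈ 3620 m.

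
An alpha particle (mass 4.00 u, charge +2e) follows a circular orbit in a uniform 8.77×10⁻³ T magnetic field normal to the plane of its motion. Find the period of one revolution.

The cyclotron period depends only on m, q, B: T = 2πm/(|q|B).
T = 2π(6.644×10⁻²⁷)/((3.204×10⁻¹⁹)(8.77×10⁻³)) ≈ 1.49×10⁻⁵ s.

T ≈ 1.49×10⁻⁵ s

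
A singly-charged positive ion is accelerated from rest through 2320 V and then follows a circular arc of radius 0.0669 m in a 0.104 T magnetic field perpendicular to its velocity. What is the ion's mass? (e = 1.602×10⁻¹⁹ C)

m ≈ 1.67×10⁻²⁷ kg

Combine |q|V = ½mv² and r = mv/(|q|B): eliminate v to get m = qB²r²/(2V).
m = (1.602×10⁻¹⁹)(0.104)²(0.0669)²/(2·2320) ≈ 1.67×10⁻²⁷ kg.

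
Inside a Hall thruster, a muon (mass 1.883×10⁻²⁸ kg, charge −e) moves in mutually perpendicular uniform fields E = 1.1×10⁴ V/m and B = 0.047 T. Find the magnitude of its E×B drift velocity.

The E×B drift speed is v_d = E/B.
v_d = 1.1×10⁴/0.047 = 2.3×10⁵ m/s.

v_d ≈ 2.3×10⁵ m/s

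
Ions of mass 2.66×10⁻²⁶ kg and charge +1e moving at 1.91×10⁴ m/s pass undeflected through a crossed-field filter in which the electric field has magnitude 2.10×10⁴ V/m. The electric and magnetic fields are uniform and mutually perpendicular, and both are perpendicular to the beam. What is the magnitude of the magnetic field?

Balance of forces in the selector: qE = qvB ⇒ B = E/v.
B = 2.10×10⁴/1.91×10⁴ = 1.10 T.

B = 1.10 T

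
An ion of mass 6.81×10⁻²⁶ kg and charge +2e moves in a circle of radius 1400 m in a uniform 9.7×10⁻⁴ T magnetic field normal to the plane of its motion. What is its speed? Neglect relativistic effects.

v ≈ 6.4×10⁶ m/s

From |q|vB = mv²/r, v = |q|Br/m.
v = (3.204×10⁻¹⁹)(9.7×10⁻⁴)(1400)/6.81×10⁻²⁶ ≈ 6.4×10⁶ m/s.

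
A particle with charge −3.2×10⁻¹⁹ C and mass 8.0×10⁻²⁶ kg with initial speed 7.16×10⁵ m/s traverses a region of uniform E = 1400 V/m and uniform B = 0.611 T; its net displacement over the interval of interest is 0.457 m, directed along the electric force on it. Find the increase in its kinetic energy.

ΔKE ≈ 2.05×10⁻¹⁶ J

The magnetic force is always ⟂ v and does no work; only the electric force changes KE.
ΔKE = F_E · d = |q|E d = (3.2×10⁻¹⁹)(1400)(0.457) ≈ 2.05×10⁻¹⁶ J.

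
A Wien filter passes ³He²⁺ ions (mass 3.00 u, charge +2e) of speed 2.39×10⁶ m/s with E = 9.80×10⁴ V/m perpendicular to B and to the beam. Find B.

B = 0.0410 T

Balance of forces in the selector: qE = qvB ⇒ B = E/v.
B = 9.80×10⁴/2.39×10⁶ = 0.0410 T.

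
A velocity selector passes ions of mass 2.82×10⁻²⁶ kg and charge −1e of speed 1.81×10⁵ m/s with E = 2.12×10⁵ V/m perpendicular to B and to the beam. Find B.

Balance of forces in the selector: qE = qvB ⇒ B = E/v.
B = 2.12×10⁵/1.81×10⁵ = 1.17 T.

B = 1.17 T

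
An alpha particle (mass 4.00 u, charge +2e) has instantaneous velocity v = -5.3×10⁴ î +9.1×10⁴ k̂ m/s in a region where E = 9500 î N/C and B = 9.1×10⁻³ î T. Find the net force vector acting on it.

F ≈ (3.04×10⁻¹⁵, 2.65×10⁻¹⁶, 0) N

v×B = (0, 828, 0) N/C.
E + v×B = (9500, 828, 0) N/C.
F = q(E + v×B) = (3.204×10⁻¹⁹ C)·(9500, 828, 0) = (3.04×10⁻¹⁵, 2.65×10⁻¹⁶, 0) N.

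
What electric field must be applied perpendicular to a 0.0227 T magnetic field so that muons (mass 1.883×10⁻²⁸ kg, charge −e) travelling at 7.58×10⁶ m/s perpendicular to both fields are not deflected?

E = 1.72×10⁵ V/m

For straight-line motion qE = qvB, so E = vB.
E = 7.58×10⁶ × 0.0227 = 1.72×10⁵ V/m.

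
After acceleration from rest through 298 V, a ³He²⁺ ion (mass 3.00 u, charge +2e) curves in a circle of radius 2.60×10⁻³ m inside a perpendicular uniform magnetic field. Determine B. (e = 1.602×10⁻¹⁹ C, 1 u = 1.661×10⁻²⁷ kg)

v = √(2|q|V/m) = √(2·3.204×10⁻¹⁹·298/4.983×10⁻²⁷) ≈ 1.958×10⁵ m/s.
B = mv/(|q|r) = (4.983×10⁻²⁷)(1.958×10⁵)/((3.204×10⁻¹⁹)(2.60×10⁻³)) ≈ 1.17 T.

B ≈ 1.17 T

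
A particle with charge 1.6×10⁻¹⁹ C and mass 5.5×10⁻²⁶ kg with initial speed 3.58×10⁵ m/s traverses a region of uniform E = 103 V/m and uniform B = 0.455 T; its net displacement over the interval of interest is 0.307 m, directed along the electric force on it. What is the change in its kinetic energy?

ΔKE ≈ 5.06×10⁻¹⁸ J

The magnetic force is always ⟂ v and does no work; only the electric force changes KE.
ΔKE = F_E · d = |q|E d = (1.6×10⁻¹⁹)(103)(0.307) ≈ 5.06×10⁻¹⁸ J.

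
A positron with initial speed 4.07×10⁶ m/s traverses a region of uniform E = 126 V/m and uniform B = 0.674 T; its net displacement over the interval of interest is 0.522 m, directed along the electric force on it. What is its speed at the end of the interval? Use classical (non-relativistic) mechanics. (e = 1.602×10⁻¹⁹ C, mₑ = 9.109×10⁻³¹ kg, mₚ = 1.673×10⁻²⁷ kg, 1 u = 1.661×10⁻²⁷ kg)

B does no work; ΔKE = |q|E d.
½mv_f² = ½mv₀² + |q|Ed = ½(9.109×10⁻³¹)(4.07×10⁶)² + (1.602×10⁻¹⁹)(126)(0.522) ≈ 7.544×10⁻¹⁸ J + 1.054×10⁻¹⁷ J ≈ 1.808×10⁻¹⁷ J.
v_f = √(2·1.808×10⁻¹⁷/9.109×10⁻³¹) ≈ 6.30×10⁶ m/s.

v_f ≈ 6.30×10⁶ m/s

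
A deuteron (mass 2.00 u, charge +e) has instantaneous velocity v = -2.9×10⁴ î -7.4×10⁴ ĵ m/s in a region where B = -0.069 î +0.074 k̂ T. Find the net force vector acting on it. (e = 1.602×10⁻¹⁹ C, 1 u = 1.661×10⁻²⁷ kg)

F ≈ (-8.77×10⁻¹⁶, 3.44×10⁻¹⁶, -8.18×10⁻¹⁶) N

v×B = (-5480, 2150, -5110) N/C.
F = q v×B = (1.602×10⁻¹⁹ C)·(-5480, 2150, -5110) = (-8.77×10⁻¹⁶, 3.44×10⁻¹⁶, -8.18×10⁻¹⁶) N.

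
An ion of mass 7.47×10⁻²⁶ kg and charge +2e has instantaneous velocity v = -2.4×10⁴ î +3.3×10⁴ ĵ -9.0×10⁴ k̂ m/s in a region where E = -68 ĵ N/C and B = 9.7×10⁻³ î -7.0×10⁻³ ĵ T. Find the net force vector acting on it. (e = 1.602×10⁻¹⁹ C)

v×B = (-630, -873, -152) N/C.
E + v×B = (-630, -941, -152) N/C.
F = q(E + v×B) = (3.204×10⁻¹⁹ C)·(-630, -941, -152) = (-2.02×10⁻¹⁶, -3.01×10⁻¹⁶, -4.87×10⁻¹⁷) N.

F ≈ (-2.02×10⁻¹⁶, -3.01×10⁻¹⁶, -4.87×10⁻¹⁷) N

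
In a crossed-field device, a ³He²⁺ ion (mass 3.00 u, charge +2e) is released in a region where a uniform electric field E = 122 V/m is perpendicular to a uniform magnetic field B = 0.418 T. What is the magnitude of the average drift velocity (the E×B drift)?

v_d ≈ 292 m/s

In crossed fields the guiding centre drifts at v_d = |E×B|/B² = E/B, independent of charge and mass.
v_d = 122/0.418 = 292 m/s.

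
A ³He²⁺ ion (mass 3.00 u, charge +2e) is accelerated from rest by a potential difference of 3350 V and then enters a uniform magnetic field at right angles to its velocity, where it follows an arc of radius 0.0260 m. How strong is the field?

v = √(2|q|V/m) = √(2·3.204×10⁻¹⁹·3350/4.983×10⁻²⁷) ≈ 6.564×10⁵ m/s.
B = mv/(|q|r) = (4.983×10⁻²⁷)(6.564×10⁵)/((3.204×10⁻¹⁹)(0.0260)) ≈ 0.393 T.

B ≈ 0.393 T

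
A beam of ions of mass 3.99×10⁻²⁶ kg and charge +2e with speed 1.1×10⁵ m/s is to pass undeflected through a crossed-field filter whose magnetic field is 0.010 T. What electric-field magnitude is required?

For straight-line motion qE = qvB, so E = vB.
E = 1.1×10⁵ × 0.010 = 1100 V/m.

E = 1100 V/m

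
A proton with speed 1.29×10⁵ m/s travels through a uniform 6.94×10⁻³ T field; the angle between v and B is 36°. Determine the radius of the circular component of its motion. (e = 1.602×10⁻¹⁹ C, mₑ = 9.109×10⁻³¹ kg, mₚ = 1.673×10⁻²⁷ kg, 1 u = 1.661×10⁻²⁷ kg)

v⊥ = v sinθ = 1.29×10⁵·sin36° ≈ 7.582×10⁴ m/s.
r = m v⊥/(|q|B) = (1.673×10⁻²⁷)(7.582×10⁴)/((1.602×10⁻¹⁹)(6.94×10⁻³)) ≈ 0.114 m.

r ≈ 0.114 m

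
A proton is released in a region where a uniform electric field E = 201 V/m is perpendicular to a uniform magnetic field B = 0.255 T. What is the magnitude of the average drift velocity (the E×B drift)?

v_d ≈ 788 m/s

In crossed fields the guiding centre drifts at v_d = |E×B|/B² = E/B, independent of charge and mass.
v_d = 201/0.255 = 788 m/s.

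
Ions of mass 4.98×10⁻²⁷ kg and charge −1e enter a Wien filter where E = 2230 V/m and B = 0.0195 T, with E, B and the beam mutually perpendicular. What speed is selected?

For undeflected motion the electric and magnetic forces balance: qE = qvB.
v = E/B = 2230/0.0195 = 1.14×10⁵ m/s.

v = 1.14×10⁵ m/s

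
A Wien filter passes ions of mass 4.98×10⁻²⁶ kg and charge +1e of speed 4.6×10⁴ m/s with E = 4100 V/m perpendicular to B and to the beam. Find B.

Balance of forces in the selector: qE = qvB ⇒ B = E/v.
B = 4100/4.6×10⁴ = 0.089 T.

B = 0.089 T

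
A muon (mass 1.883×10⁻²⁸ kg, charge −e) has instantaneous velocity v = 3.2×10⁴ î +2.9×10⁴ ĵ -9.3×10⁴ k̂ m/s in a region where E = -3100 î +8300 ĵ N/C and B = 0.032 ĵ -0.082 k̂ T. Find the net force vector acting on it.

v×B = (598, 2620, 1020) N/C.
E + v×B = (-2500, 1.09×10⁴, 1020) N/C.
F = q(E + v×B) = (−1.602×10⁻¹⁹ C)·(-2500, 1.09×10⁴, 1020) = (4.01×10⁻¹⁶, -1.75×10⁻¹⁵, -1.64×10⁻¹⁶) N.

F ≈ (4.01×10⁻¹⁶, -1.75×10⁻¹⁵, -1.64×10⁻¹⁶) N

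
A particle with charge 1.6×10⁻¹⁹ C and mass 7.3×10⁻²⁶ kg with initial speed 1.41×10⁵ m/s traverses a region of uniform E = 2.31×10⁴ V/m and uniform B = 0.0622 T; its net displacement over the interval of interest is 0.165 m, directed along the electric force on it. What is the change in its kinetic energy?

ΔKE ≈ 6.10×10⁻¹⁶ J

The magnetic force is always ⟂ v and does no work; only the electric force changes KE.
ΔKE = F_E · d = |q|E d = (1.6×10⁻¹⁹)(2.31×10⁴)(0.165) ≈ 6.10×10⁻¹⁶ J.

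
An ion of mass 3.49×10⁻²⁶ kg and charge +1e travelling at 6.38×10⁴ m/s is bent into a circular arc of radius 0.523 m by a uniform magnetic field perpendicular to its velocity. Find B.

B ≈ 0.0266 T

From |q|vB = mv²/r, B = mv/(|q|r).
B = (3.49×10⁻²⁶)(6.38×10⁴)/((1.602×10⁻¹⁹)(0.523)) ≈ 0.0266 T.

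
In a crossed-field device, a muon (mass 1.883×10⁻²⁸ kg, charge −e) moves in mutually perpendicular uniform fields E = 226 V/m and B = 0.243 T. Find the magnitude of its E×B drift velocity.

The steady drift has the magnetic force balancing the electric force, so v_d = E/B.
v_d = 226/0.243 = 930 m/s.

v_d ≈ 930 m/s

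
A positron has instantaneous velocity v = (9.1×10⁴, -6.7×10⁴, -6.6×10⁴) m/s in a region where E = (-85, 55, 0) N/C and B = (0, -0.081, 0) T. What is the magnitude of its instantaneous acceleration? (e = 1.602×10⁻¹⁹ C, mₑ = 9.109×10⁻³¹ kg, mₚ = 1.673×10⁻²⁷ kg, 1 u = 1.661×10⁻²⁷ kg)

v×B = (-5350, 0, -7370) N/C.
E + v×B = (-5430, 55.0, -7370) N/C.
F = q(E + v×B) = (1.602×10⁻¹⁹ C)·(-5430, 55.0, -7370) = (-8.70×10⁻¹⁶, 8.81×10⁻¹⁸, -1.18×10⁻¹⁵) N.
|a| = |F|/m = 1.467×10⁻¹⁵/9.109×10⁻³¹ ≈ 1.61×10¹⁵ m/s².

|a| ≈ 1.61×10¹⁵ m/s²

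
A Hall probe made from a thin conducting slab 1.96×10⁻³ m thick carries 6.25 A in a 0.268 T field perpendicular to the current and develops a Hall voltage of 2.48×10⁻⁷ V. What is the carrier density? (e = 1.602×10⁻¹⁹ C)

n ≈ 2.15×10²⁸ m⁻³

From V_H = IB/(n e t), n = IB/(V_H e t).
n = (6.25)(0.268)/((2.48×10⁻⁷)(1.602×10⁻¹⁹)(1.96×10⁻³)) ≈ 2.15×10²⁸ m⁻³.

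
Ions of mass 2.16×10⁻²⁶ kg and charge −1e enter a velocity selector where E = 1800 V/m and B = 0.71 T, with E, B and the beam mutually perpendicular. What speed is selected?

Zero net Lorentz force requires |qE| = |q v×B|, i.e. E = vB.
v = E/B = 1800/0.71 = 2500 m/s.
The result is independent of the particle's charge and mass.

v = 2500 m/s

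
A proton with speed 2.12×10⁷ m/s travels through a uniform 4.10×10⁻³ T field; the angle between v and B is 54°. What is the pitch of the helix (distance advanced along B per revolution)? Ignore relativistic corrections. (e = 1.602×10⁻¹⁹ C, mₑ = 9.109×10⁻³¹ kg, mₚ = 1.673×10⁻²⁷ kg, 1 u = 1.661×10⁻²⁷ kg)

p ≈ 199 m

v∥ = v cosθ = 2.12×10⁷·cos54° ≈ 1.246×10⁷ m/s.
T = 2πm/(|q|B) = 2π(1.673×10⁻²⁷)/((1.602×10⁻¹⁹)(4.10×10⁻³)) ≈ 1.600×10⁻⁵ s.
pitch = v∥ T = (1.246×10⁷)(1.600×10⁻⁵) ≈ 199 m.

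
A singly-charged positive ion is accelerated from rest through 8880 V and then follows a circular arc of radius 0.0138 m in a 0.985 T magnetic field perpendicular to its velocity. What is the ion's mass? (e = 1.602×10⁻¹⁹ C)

m ≈ 1.67×10⁻²⁷ kg

Combine |q|V = ½mv² and r = mv/(|q|B): eliminate v to get m = qB²r²/(2V).
m = (1.602×10⁻¹⁹)(0.985)²(0.0138)²/(2·8880) ≈ 1.67×10⁻²⁷ kg.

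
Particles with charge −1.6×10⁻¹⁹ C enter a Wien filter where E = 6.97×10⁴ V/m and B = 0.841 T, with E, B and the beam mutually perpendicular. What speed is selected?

v = 8.29×10⁴ m/s

Zero net Lorentz force requires |qE| = |q v×B|, i.e. E = vB.
v = E/B = 6.97×10⁴/0.841 = 8.29×10⁴ m/s.
The result is independent of the particle's charge and mass.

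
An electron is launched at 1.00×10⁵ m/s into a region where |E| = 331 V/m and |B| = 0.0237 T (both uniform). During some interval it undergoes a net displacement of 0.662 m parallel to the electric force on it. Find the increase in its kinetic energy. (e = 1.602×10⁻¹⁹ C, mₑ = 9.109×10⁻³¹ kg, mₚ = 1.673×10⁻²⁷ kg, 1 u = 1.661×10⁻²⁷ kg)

ΔKE ≈ 3.51×10⁻¹⁷ J

The magnetic force is always ⟂ v and does no work; only the electric force changes KE.
ΔKE = F_E · d = |q|E d = (1.602×10⁻¹⁹)(331)(0.662) ≈ 3.51×10⁻¹⁷ J.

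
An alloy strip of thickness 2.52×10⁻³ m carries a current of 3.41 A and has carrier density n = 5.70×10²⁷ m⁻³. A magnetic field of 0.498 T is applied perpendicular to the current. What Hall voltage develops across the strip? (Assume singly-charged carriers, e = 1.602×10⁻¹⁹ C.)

V_H = IB/(n e t).
V_H = (3.41)(0.498)/((5.70×10²⁷)(1.602×10⁻¹⁹)(2.52×10⁻³)) ≈ 7.38×10⁻⁷ V.

V_H ≈ 7.38×10⁻⁷ V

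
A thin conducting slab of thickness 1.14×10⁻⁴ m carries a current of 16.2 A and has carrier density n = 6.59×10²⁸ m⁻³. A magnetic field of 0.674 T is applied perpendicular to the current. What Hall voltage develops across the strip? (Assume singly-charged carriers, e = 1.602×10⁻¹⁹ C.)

V_H = IB/(n e t).
V_H = (16.2)(0.674)/((6.59×10²⁸)(1.602×10⁻¹⁹)(1.14×10⁻⁴)) ≈ 9.07×10⁻⁶ V.

V_H ≈ 9.07×10⁻⁶ V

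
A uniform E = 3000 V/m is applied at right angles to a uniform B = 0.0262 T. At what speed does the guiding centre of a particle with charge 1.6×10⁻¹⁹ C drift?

v_d ≈ 1.15×10⁵ m/s

The steady drift has the magnetic force balancing the electric force, so v_d = E/B.
v_d = 3000/0.0262 = 1.15×10⁵ m/s.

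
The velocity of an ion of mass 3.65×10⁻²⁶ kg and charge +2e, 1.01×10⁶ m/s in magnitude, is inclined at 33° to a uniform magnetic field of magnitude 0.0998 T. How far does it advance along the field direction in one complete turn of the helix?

p ≈ 6.08 m

v∥ = v cosθ = 1.01×10⁶·cos33° ≈ 8.471×10⁵ m/s.
T = 2πm/(|q|B) = 2π(3.65×10⁻²⁶)/((3.204×10⁻¹⁹)(0.0998)) ≈ 7.172×10⁻⁶ s.
pitch = v∥ T = (8.471×10⁵)(7.172×10⁻⁶) ≈ 6.08 m.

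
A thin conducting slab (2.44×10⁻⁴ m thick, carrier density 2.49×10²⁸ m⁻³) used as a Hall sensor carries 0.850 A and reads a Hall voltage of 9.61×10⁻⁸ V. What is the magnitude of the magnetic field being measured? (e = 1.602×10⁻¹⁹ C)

B ≈ 0.110 T

From V_H = IB/(n e t), B = V_H n e t / I.
B = (9.61×10⁻⁸)(2.49×10²⁸)(1.602×10⁻¹⁹)(2.44×10⁻⁴)/0.850 ≈ 0.110 T.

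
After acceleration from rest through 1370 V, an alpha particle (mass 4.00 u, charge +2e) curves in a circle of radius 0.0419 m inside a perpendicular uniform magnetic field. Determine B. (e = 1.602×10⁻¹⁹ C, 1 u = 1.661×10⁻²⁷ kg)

v = √(2|q|V/m) = √(2·3.204×10⁻¹⁹·1370/6.644×10⁻²⁷) ≈ 3.635×10⁵ m/s.
B = mv/(|q|r) = (6.644×10⁻²⁷)(3.635×10⁵)/((3.204×10⁻¹⁹)(0.0419)) ≈ 0.180 T.

B ≈ 0.180 T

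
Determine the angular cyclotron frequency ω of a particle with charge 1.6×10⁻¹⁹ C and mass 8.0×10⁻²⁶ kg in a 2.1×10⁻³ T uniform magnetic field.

ω ≈ 4200 rad/s

ω = |q|B/m.
ω = (1.6×10⁻¹⁹)(2.1×10⁻³)/8.0×10⁻²⁶ ≈ 4200 rad/s.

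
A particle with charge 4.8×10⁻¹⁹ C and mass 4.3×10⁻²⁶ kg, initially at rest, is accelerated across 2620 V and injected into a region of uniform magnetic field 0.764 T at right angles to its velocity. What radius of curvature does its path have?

r ≈ 0.0284 m

Acceleration: |q|V = ½mv² ⇒ v = √(2|q|V/m) = √(2·4.8×10⁻¹⁹·2620/4.3×10⁻²⁶) ≈ 2.419×10⁵ m/s.
In the field: r = mv/(|q|B) = (4.3×10⁻²⁶)(2.419×10⁵)/((4.8×10⁻¹⁹)(0.764)) ≈ 0.0284 m.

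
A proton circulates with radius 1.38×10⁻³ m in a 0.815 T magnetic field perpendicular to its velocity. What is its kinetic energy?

v = |q|Br/m, then KE = ½mv² = (qBr)²/(2m).
v = (1.602×10⁻¹⁹)(0.815)(1.38×10⁻³)/1.673×10⁻²⁷ ≈ 1.077×10⁵ m/s.
KE = ½(1.673×10⁻²⁷)(1.077×10⁵)² ≈ 9.70×10⁻¹⁸ J.

KE ≈ 9.70×10⁻¹⁸ J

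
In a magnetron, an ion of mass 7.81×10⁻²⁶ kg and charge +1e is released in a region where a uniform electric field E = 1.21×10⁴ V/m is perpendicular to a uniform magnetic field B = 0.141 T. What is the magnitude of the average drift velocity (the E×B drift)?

v_d ≈ 8.58×10⁴ m/s

The steady drift has the magnetic force balancing the electric force, so v_d = E/B.
v_d = 1.21×10⁴/0.141 = 8.58×10⁴ m/s.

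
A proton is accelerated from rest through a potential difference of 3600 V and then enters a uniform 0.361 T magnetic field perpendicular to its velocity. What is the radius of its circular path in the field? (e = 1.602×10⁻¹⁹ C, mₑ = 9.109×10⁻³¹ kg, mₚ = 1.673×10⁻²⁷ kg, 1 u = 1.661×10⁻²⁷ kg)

Acceleration: |q|V = ½mv² ⇒ v = √(2|q|V/m) = √(2·1.602×10⁻¹⁹·3600/1.673×10⁻²⁷) ≈ 8.303×10⁵ m/s.
In the field: r = mv/(|q|B) = (1.673×10⁻²⁷)(8.303×10⁵)/((1.602×10⁻¹⁹)(0.361)) ≈ 0.0240 m.

r ≈ 0.0240 m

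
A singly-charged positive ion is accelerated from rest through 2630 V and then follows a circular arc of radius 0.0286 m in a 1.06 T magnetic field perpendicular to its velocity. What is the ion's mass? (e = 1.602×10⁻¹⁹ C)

m ≈ 2.80×10⁻²⁶ kg

Combine |q|V = ½mv² and r = mv/(|q|B): eliminate v to get m = qB²r²/(2V).
m = (1.602×10⁻¹⁹)(1.06)²(0.0286)²/(2·2630) ≈ 2.80×10⁻²⁶ kg.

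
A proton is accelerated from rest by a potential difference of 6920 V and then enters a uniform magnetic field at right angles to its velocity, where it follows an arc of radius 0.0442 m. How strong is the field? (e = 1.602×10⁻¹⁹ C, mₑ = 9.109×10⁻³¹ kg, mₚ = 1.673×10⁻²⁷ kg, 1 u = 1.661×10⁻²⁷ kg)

B ≈ 0.272 T

v = √(2|q|V/m) = √(2·1.602×10⁻¹⁹·6920/1.673×10⁻²⁷) ≈ 1.151×10⁶ m/s.
B = mv/(|q|r) = (1.673×10⁻²⁷)(1.151×10⁶)/((1.602×10⁻¹⁹)(0.0442)) ≈ 0.272 T.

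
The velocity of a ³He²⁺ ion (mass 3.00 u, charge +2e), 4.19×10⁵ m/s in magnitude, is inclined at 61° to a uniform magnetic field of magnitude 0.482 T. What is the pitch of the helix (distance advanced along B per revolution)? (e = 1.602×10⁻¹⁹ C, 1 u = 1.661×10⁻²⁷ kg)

p ≈ 0.0412 m

v∥ = v cosθ = 4.19×10⁵·cos61° ≈ 2.031×10⁵ m/s.
T = 2πm/(|q|B) = 2π(4.983×10⁻²⁷)/((3.204×10⁻¹⁹)(0.482)) ≈ 2.027×10⁻⁷ s.
pitch = v∥ T = (2.031×10⁵)(2.027×10⁻⁷) ≈ 0.0412 m.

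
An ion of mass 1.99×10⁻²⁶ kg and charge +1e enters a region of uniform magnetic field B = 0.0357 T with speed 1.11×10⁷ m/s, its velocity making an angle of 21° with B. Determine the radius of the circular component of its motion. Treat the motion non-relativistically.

v⊥ = v sinθ = 1.11×10⁷·sin21° ≈ 3.978×10⁶ m/s.
r = m v⊥/(|q|B) = (1.99×10⁻²⁶)(3.978×10⁶)/((1.602×10⁻¹⁹)(0.0357)) ≈ 13.8 m.

r ≈ 13.8 m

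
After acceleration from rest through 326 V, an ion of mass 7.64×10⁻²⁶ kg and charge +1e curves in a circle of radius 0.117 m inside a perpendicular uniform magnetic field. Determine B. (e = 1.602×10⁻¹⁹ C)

B ≈ 0.151 T

v = √(2|q|V/m) = √(2·1.602×10⁻¹⁹·326/7.64×10⁻²⁶) ≈ 3.698×10⁴ m/s.
B = mv/(|q|r) = (7.64×10⁻²⁶)(3.698×10⁴)/((1.602×10⁻¹⁹)(0.117)) ≈ 0.151 T.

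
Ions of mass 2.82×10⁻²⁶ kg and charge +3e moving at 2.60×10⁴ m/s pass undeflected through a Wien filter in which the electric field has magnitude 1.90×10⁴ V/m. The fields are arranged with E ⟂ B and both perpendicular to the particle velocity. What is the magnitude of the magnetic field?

B = 0.731 T

Balance of forces in the selector: qE = qvB ⇒ B = E/v.
B = 1.90×10⁴/2.60×10⁴ = 0.731 T.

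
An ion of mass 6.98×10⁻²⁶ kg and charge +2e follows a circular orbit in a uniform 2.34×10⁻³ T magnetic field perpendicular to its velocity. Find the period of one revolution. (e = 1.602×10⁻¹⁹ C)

The cyclotron period depends only on m, q, B: T = 2πm/(|q|B).
T = 2π(6.98×10⁻²⁶)/((3.204×10⁻¹⁹)(2.34×10⁻³)) ≈ 5.85×10⁻⁴ s.

T ≈ 5.85×10⁻⁴ s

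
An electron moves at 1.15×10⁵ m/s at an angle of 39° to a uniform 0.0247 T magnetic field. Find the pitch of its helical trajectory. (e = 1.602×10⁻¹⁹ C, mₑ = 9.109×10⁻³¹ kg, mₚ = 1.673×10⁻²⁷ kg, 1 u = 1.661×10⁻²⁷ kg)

p ≈ 1.29×10⁻⁴ m

v∥ = v cosθ = 1.15×10⁵·cos39° ≈ 8.937×10⁴ m/s.
T = 2πm/(|q|B) = 2π(9.109×10⁻³¹)/((1.602×10⁻¹⁹)(0.0247)) ≈ 1.446×10⁻⁹ s.
pitch = v∥ T = (8.937×10⁴)(1.446×10⁻⁹) ≈ 1.29×10⁻⁴ m.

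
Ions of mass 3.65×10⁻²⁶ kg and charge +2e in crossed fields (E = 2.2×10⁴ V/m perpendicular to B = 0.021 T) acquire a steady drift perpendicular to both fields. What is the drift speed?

The steady drift has the magnetic force balancing the electric force, so v_d = E/B.
v_d = 2.2×10⁴/0.021 = 1.0×10⁶ m/s.

v_d ≈ 1.0×10⁶ m/s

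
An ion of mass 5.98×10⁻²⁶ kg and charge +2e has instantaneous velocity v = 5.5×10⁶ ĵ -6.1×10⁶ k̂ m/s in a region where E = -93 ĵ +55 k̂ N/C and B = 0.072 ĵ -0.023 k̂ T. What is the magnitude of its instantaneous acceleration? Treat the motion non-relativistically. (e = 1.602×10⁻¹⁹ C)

v×B = (3.13×10⁵, 0, 0) N/C.
E + v×B = (3.13×10⁵, -93.0, 55.0) N/C.
F = q(E + v×B) = (3.204×10⁻¹⁹ C)·(3.13×10⁵, -93.0, 55.0) = (1.00×10⁻¹³, -2.98×10⁻¹⁷, 1.76×10⁻¹⁷) N.
|a| = |F|/m = 1.002×10⁻¹³/5.98×10⁻²⁶ ≈ 1.68×10¹² m/s².

|a| ≈ 1.68×10¹² m/s²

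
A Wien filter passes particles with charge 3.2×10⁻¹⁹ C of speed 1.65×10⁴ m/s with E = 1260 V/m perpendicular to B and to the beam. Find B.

Balance of forces in the selector: qE = qvB ⇒ B = E/v.
B = 1260/1.65×10⁴ = 0.0764 T.

B = 0.0764 T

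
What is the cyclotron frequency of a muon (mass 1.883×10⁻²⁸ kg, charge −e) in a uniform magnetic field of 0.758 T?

f = |q|B/(2πm).
f = (1.602×10⁻¹⁹)(0.758)/(2π·1.883×10⁻²⁸) ≈ 1.03×10⁸ Hz.

f ≈ 1.03×10⁸ Hz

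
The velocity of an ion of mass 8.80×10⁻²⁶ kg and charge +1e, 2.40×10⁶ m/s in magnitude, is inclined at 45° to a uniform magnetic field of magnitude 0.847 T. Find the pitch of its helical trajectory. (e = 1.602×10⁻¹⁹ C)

p ≈ 6.92 m

v∥ = v cosθ = 2.40×10⁶·cos45° ≈ 1.697×10⁶ m/s.
T = 2πm/(|q|B) = 2π(8.80×10⁻²⁶)/((1.602×10⁻¹⁹)(0.847)) ≈ 4.075×10⁻⁶ s.
pitch = v∥ T = (1.697×10⁶)(4.075×10⁻⁶) ≈ 6.92 m.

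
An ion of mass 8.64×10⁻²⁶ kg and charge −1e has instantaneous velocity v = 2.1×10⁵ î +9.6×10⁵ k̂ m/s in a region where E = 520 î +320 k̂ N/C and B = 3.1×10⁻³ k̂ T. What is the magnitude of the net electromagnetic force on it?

|F| ≈ 1.43×10⁻¹⁶ N

v×B = (0, -651, 0) N/C.
E + v×B = (520, -651, 320) N/C.
F = q(E + v×B) = (−1.602×10⁻¹⁹ C)·(520, -651, 320) = (-8.33×10⁻¹⁷, 1.04×10⁻¹⁶, -5.13×10⁻¹⁷) N.
|F| = 1.43×10⁻¹⁶ N.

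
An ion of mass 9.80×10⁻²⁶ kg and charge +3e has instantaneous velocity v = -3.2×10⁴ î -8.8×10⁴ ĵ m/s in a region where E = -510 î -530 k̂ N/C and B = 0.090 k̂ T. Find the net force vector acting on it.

F ≈ (-4.05×10⁻¹⁵, 1.38×10⁻¹⁵, -2.55×10⁻¹⁶) N

v×B = (-7920, 2880, 0) N/C.
E + v×B = (-8430, 2880, -530) N/C.
F = q(E + v×B) = (4.806×10⁻¹⁹ C)·(-8430, 2880, -530) = (-4.05×10⁻¹⁵, 1.38×10⁻¹⁵, -2.55×10⁻¹⁶) N.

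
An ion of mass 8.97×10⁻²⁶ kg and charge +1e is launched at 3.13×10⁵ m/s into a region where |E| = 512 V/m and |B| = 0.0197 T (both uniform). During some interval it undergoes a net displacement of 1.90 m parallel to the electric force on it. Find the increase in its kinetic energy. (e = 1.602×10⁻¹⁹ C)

ΔKE ≈ 1.56×10⁻¹⁶ J

The magnetic force is always ⟂ v and does no work; only the electric force changes KE.
ΔKE = F_E · d = |q|E d = (1.602×10⁻¹⁹)(512)(1.90) ≈ 1.56×10⁻¹⁶ J.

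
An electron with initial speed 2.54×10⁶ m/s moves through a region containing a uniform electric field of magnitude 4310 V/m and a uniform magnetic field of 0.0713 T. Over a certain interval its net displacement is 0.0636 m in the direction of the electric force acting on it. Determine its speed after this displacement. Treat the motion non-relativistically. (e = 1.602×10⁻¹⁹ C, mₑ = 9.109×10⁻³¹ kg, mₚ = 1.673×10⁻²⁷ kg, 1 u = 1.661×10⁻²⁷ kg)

B does no work; ΔKE = |q|E d.
½mv_f² = ½mv₀² + |q|Ed = ½(9.109×10⁻³¹)(2.54×10⁶)² + (1.602×10⁻¹⁹)(4310)(0.0636) ≈ 2.938×10⁻¹⁸ J + 4.391×10⁻¹⁷ J ≈ 4.685×10⁻¹⁷ J.
v_f = √(2·4.685×10⁻¹⁷/9.109×10⁻³¹) ≈ 1.01×10⁷ m/s.

v_f ≈ 1.01×10⁷ m/s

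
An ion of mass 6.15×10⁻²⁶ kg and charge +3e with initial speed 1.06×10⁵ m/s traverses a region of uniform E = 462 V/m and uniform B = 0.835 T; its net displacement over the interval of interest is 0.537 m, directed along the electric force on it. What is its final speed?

v_f ≈ 1.23×10⁵ m/s

B does no work; ΔKE = |q|E d.
½mv_f² = ½mv₀² + |q|Ed = ½(6.15×10⁻²⁶)(1.06×10⁵)² + (4.806×10⁻¹⁹)(462)(0.537) ≈ 3.455×10⁻¹⁶ J + 1.192×10⁻¹⁶ J ≈ 4.647×10⁻¹⁶ J.
v_f = √(2·4.647×10⁻¹⁶/6.15×10⁻²⁶) ≈ 1.23×10⁵ m/s.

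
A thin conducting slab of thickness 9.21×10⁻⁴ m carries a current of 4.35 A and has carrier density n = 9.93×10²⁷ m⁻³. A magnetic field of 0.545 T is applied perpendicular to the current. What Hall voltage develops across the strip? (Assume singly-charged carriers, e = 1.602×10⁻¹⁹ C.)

V_H = IB/(n e t).
V_H = (4.35)(0.545)/((9.93×10²⁷)(1.602×10⁻¹⁹)(9.21×10⁻⁴)) ≈ 1.62×10⁻⁶ V.

V_H ≈ 1.62×10⁻⁶ V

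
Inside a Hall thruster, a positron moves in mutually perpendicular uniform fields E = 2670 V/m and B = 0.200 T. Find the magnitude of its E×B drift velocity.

v_d ≈ 1.34×10⁴ m/s

The E×B drift speed is v_d = E/B.
v_d = 2670/0.200 = 1.34×10⁴ m/s.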